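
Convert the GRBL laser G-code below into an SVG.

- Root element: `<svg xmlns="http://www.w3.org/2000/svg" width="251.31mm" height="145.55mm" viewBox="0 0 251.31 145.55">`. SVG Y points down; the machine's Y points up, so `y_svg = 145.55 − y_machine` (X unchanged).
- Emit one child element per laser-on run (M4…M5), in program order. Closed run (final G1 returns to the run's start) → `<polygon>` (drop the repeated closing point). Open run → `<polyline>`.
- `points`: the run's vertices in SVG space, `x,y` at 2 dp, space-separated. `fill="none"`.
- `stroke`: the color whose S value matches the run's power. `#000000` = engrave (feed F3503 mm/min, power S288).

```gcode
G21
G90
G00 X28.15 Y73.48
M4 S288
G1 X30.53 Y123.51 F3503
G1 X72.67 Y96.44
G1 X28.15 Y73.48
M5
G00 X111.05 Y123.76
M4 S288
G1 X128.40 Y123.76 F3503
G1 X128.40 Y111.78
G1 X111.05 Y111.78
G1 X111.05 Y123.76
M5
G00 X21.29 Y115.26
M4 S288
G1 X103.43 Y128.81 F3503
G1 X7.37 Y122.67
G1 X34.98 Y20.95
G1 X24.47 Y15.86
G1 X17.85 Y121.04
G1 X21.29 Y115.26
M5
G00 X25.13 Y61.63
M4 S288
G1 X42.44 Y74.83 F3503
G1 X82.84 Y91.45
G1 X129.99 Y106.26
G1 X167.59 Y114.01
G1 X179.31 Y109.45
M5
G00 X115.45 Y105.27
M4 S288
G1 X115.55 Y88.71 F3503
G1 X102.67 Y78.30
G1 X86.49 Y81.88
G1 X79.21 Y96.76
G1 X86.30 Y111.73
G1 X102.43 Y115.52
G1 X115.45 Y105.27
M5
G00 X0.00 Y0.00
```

Machine Y-up, SVG Y-down with viewBox height 145.55, so y_svg = 145.55 − y_machine; X carries over. Every run uses S288, so all elements get stroke `#000000` (engrave).

Run 1: The run returns to its start, so emit a `<polygon>` with points (Y-flipped): 28.15,72.07 30.53,22.04 72.67,49.11.

Run 2: The run returns to its start, so emit a `<polygon>` with points (Y-flipped): 111.05,21.79 128.40,21.79 128.40,33.77 111.05,33.77.

Run 3: The run returns to its start, so emit a `<polygon>` with points (Y-flipped): 21.29,30.29 103.43,16.74 7.37,22.88 34.98,124.60 24.47,129.69 17.85,24.51.

Run 4: The run is open, so emit a `<polyline>` with points (Y-flipped): 25.13,83.92 42.44,70.72 82.84,54.10 129.99,39.29 167.59,31.54 179.31,36.10.

Run 5: The run returns to its start, so emit a `<polygon>` with points (Y-flipped): 115.45,40.28 115.55,56.84 102.67,67.25 86.49,63.67 79.21,48.79 86.30,33.82 102.43,30.03.

<svg xmlns="http://www.w3.org/2000/svg" width="251.31mm" height="145.55mm" viewBox="0 0 251.31 145.55">
  <polygon points="28.15,72.07 30.53,22.04 72.67,49.11" fill="none" stroke="#000000"/>
  <polygon points="111.05,21.79 128.40,21.79 128.40,33.77 111.05,33.77" fill="none" stroke="#000000"/>
  <polygon points="21.29,30.29 103.43,16.74 7.37,22.88 34.98,124.60 24.47,129.69 17.85,24.51" fill="none" stroke="#000000"/>
  <polyline points="25.13,83.92 42.44,70.72 82.84,54.10 129.99,39.29 167.59,31.54 179.31,36.10" fill="none" stroke="#000000"/>
  <polygon points="115.45,40.28 115.55,56.84 102.67,67.25 86.49,63.67 79.21,48.79 86.30,33.82 102.43,30.03" fill="none" stroke="#000000"/>
</svg>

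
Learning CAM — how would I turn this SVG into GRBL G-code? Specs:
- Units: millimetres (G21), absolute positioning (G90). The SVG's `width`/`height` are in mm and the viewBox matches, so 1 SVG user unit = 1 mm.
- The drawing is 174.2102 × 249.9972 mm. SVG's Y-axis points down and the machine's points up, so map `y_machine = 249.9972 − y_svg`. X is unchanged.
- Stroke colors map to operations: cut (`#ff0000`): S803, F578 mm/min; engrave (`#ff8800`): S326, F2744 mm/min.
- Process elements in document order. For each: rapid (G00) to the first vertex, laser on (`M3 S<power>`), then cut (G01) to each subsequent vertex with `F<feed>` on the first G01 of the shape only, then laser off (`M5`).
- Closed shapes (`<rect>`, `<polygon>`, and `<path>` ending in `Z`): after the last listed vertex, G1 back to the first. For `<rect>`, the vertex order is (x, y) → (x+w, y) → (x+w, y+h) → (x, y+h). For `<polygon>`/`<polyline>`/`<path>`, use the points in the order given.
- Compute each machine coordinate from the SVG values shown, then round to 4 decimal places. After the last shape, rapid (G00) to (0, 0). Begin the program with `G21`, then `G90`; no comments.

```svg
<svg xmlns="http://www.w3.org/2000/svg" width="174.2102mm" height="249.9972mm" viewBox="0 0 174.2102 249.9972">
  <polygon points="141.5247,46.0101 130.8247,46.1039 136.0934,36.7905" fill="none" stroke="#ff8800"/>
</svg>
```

viewBox `0 0 174.2102 249.9972` with mm width/height → 1 unit = 1 mm. Flip: y_m = 249.9972 − y_svg.

**Shape 1** — `<polygon>` regular polygon, stroke `#ff8800` → engrave (S326, F2744). Machine vertices: (141.5247,203.9871) → (130.8247,203.8933) → (136.0934,213.2067) → (141.5247,203.9871). Closed: final G1 returns to the first vertex.

G21
G90
G00 X141.5247 Y203.9871
M3 S326
G01 X130.8247 Y203.8933 F2744
G01 X136.0934 Y213.2067
G01 X141.5247 Y203.9871
M5
G00 X0.0000 Y0.0000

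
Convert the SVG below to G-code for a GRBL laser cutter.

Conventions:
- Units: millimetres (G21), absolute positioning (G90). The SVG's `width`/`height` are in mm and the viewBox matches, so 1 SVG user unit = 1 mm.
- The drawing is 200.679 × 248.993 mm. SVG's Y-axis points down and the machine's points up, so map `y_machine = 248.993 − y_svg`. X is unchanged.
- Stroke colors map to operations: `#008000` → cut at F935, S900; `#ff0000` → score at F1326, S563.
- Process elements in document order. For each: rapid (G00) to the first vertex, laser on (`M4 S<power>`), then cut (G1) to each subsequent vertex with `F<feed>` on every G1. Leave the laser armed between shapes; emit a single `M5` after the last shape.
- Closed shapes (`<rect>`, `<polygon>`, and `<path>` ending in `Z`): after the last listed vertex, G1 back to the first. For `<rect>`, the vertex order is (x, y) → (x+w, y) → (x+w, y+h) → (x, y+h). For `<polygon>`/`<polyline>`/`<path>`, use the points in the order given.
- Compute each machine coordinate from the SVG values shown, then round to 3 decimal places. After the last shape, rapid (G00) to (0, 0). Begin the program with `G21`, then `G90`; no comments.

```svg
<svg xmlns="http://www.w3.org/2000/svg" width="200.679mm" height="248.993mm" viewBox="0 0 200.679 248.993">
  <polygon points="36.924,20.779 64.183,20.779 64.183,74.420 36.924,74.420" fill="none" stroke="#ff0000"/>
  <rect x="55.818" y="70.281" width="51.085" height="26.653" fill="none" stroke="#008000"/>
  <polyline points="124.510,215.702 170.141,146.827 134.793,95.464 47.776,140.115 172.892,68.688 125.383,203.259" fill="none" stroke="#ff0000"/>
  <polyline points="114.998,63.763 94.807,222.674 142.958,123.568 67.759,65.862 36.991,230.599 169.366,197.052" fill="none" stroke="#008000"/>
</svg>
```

G21
G90
G00 X36.924 Y228.214
M4 S563
G1 X64.183 Y228.214 F1326
G1 X64.183 Y174.573 F1326
G1 X36.924 Y174.573 F1326
G1 X36.924 Y228.214 F1326
G00 X55.818 Y178.712
M4 S900
G1 X106.903 Y178.712 F935
G1 X106.903 Y152.059 F935
G1 X55.818 Y152.059 F935
G1 X55.818 Y178.712 F935
G00 X124.510 Y33.291
M4 S563
G1 X170.141 Y102.166 F1326
G1 X134.793 Y153.529 F1326
G1 X47.776 Y108.878 F1326
G1 X172.892 Y180.305 F1326
G1 X125.383 Y45.734 F1326
G00 X114.998 Y185.230
M4 S900
G1 X94.807 Y26.319 F935
G1 X142.958 Y125.425 F935
G1 X67.759 Y183.131 F935
G1 X36.991 Y18.394 F935
G1 X169.366 Y51.941 F935
M5
G00 X0.000 Y0.000

1 u = 1 mm; y_m = 248.993 − y.

[1] `<polygon>` rectangle, #ff0000→score S563 F1326: (36.924,228.214) → (64.183,228.214) → (64.183,174.573) → (36.924,174.573) → (36.924,228.214) (closed)

[2] `<rect>` rectangle, #008000→cut S900 F935: (55.818,178.712) → (106.903,178.712) → (106.903,152.059) → (55.818,152.059) → (55.818,178.712) (closed)

[3] `<polyline>` open polyline, #ff0000→score S563 F1326: (124.510,33.291) → (170.141,102.166) → (134.793,153.529) → (47.776,108.878) → (172.892,180.305) → (125.383,45.734)

[4] `<polyline>` open polyline, #008000→cut S900 F935: (114.998,185.230) → (94.807,26.319) → (142.958,125.425) → (67.759,183.131) → (36.991,18.394) → (169.366,51.941)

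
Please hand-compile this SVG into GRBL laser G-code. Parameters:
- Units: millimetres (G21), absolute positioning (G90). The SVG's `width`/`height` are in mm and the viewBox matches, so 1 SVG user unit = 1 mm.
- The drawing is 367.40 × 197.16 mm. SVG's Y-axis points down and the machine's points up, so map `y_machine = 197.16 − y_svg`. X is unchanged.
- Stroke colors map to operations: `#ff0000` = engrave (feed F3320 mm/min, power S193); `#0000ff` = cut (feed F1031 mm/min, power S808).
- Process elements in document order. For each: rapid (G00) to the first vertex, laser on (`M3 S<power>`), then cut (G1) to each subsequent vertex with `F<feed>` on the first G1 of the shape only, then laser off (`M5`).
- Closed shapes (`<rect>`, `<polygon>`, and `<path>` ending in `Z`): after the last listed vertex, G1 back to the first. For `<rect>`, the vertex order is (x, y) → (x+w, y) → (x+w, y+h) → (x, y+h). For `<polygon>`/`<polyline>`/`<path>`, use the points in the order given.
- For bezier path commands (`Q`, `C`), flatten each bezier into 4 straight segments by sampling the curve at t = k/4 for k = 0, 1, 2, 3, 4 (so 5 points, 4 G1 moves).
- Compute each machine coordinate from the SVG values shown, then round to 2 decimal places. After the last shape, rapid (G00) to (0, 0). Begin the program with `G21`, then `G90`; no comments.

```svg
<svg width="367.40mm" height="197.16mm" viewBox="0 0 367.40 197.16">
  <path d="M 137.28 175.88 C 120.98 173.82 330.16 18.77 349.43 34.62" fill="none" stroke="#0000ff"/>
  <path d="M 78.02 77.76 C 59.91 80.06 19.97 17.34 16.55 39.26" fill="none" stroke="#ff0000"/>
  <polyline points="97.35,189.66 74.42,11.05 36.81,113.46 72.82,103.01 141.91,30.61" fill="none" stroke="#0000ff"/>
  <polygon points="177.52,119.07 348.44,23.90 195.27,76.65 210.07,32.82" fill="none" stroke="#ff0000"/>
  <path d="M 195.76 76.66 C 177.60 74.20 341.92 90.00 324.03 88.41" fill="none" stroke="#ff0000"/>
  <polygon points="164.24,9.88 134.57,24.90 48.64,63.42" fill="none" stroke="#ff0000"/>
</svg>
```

viewBox `0 0 367.40 197.16` with mm width/height → 1 unit = 1 mm. Flip: y_m = 197.16 − y_svg.

**Shape 1** — `<path>` cubic bezier, stroke `#0000ff` → cut (S808, F1031). Control points (SVG): P0=(137.28,175.88), P1=(120.98,173.82), P2=(330.16,18.77), P3=(349.43,34.62); sampled at t=k/4. Machine vertices: (137.28,21.28) → (160.84,46.45) → (230.02,98.63) → (305.86,147.44) → (349.43,162.54). Open path.

**Shape 2** — `<path>` cubic bezier, stroke `#ff0000` → engrave (S193, F3320). Control points (SVG): P0=(78.02,77.76), P1=(59.91,80.06), P2=(19.97,17.34), P3=(16.55,39.26); sampled at t=k/4. Machine vertices: (78.02,119.40) → (61.26,127.53) → (41.78,146.01) → (25.05,160.81) → (16.55,157.90). Open path.

**Shape 3** — `<polyline>` open polyline, stroke `#0000ff` → cut (S808, F1031). Machine vertices: (97.35,7.50) → (74.42,186.11) → (36.81,83.70) → (72.82,94.15) → (141.91,166.55). Open path.

**Shape 4** — `<polygon>` closed polygon, stroke `#ff0000` → engrave (S193, F3320). Machine vertices: (177.52,78.09) → (348.44,173.26) → (195.27,120.51) → (210.07,164.34) → (177.52,78.09). Closed: final G1 returns to the first vertex.

**Shape 5** — `<path>` cubic bezier, stroke `#ff0000` → engrave (S193, F3320). Control points (SVG): P0=(195.76,76.66), P1=(177.60,74.20), P2=(341.92,90.00), P3=(324.03,88.41); sampled at t=k/4. Machine vertices: (195.76,120.50) → (210.66,119.48) → (259.79,114.95) → (308.98,110.26) → (324.03,108.75). Open path.

**Shape 6** — `<polygon>` closed polygon, stroke `#ff0000` → engrave (S193, F3320). Machine vertices: (164.24,187.28) → (134.57,172.26) → (48.64,133.74) → (164.24,187.28). Closed: final G1 returns to the first vertex.

G21
G90
G00 X137.28 Y21.28
M3 S808
G1 X160.84 Y46.45 F1031
G1 X230.02 Y98.63
G1 X305.86 Y147.44
G1 X349.43 Y162.54
M5
G00 X78.02 Y119.40
M3 S193
G1 X61.26 Y127.53 F3320
G1 X41.78 Y146.01
G1 X25.05 Y160.81
G1 X16.55 Y157.90
M5
G00 X97.35 Y7.50
M3 S808
G1 X74.42 Y186.11 F1031
G1 X36.81 Y83.70
G1 X72.82 Y94.15
G1 X141.91 Y166.55
M5
G00 X177.52 Y78.09
M3 S193
G1 X348.44 Y173.26 F3320
G1 X195.27 Y120.51
G1 X210.07 Y164.34
G1 X177.52 Y78.09
M5
G00 X195.76 Y120.50
M3 S193
G1 X210.66 Y119.48 F3320
G1 X259.79 Y114.95
G1 X308.98 Y110.26
G1 X324.03 Y108.75
M5
G00 X164.24 Y187.28
M3 S193
G1 X134.57 Y172.26 F3320
G1 X48.64 Y133.74
G1 X164.24 Y187.28
M5
G00 X0.00 Y0.00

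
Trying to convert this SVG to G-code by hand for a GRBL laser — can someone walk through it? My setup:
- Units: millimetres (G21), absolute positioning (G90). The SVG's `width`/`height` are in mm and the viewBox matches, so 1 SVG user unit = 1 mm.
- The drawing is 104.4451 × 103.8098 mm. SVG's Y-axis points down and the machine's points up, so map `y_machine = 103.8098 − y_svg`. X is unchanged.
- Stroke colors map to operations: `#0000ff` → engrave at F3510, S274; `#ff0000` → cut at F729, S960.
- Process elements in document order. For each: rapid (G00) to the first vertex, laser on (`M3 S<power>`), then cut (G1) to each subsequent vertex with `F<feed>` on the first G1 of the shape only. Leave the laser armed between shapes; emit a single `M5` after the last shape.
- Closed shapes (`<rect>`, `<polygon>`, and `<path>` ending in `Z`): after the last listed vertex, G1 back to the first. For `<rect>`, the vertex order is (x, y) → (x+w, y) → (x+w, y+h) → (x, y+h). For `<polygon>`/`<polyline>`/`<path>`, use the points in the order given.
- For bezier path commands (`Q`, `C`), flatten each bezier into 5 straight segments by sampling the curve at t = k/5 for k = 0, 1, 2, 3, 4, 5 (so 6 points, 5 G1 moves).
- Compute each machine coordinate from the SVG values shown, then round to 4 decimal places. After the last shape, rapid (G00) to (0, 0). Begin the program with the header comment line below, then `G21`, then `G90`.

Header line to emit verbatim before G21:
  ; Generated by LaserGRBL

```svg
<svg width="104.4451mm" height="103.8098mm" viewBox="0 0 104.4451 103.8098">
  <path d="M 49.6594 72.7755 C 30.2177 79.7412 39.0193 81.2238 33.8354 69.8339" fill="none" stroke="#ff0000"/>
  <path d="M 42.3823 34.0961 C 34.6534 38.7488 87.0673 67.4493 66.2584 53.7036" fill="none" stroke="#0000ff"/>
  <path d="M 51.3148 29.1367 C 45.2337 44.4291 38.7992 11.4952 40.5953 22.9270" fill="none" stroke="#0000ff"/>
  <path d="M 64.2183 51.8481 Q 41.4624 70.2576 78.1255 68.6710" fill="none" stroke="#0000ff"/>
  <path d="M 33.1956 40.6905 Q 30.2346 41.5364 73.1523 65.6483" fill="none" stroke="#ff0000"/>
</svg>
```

viewBox `0 0 104.4451 103.8098` with mm width/height → 1 unit = 1 mm. Flip: y_m = 103.8098 − y_svg.

**Shape 1** — `<path>` cubic bezier, stroke `#ff0000` → cut (S960, F729). Control points (SVG): P0=(49.6594,72.7755), P1=(30.2177,79.7412), P2=(39.0193,81.2238), P3=(33.8354,69.8339); sampled at t=k/5. Machine vertices: (49.6594,31.0343) → (41.0457,27.5720) → (37.1835,25.7803) → (36.0457,26.0139) → (35.6053,28.6275) → (33.8354,33.9759). Open path.

**Shape 2** — `<path>` cubic bezier, stroke `#0000ff` → engrave (S274, F3510). Control points (SVG): P0=(42.3823,34.0961), P1=(34.6534,38.7488), P2=(87.0673,67.4493), P3=(66.2584,53.7036); sampled at t=k/5. Machine vertices: (42.3823,69.7137) → (43.8952,64.5683) → (53.4408,56.8431) → (64.6175,49.7299) → (71.0239,46.4204) → (66.2584,50.1062). Open path.

**Shape 3** — `<path>` cubic bezier, stroke `#0000ff` → engrave (S274, F3510). Control points (SVG): P0=(51.3148,29.1367), P1=(45.2337,44.4291), P2=(38.7992,11.4952), P3=(40.5953,22.9270); sampled at t=k/5. Machine vertices: (51.3148,74.6731) → (47.6924,70.5441) → (44.3972,73.5450) → (41.8413,79.2313) → (40.4366,83.1587) → (40.5953,80.8828). Open path.

**Shape 4** — `<path>` quadratic bezier, stroke `#0000ff` → engrave (S274, F3510). Control points (SVG): P0=(64.2183,51.8481), P1=(41.4624,70.2576), P2=(78.1255,68.6710); sampled at t=k/5. Machine vertices: (64.2183,51.9617) → (57.4927,45.3977) → (55.5206,40.4335) → (58.3021,37.0689) → (65.8370,35.3040) → (78.1255,35.1388). Open path.

**Shape 5** — `<path>` quadratic bezier, stroke `#ff0000` → cut (S960, F729). Control points (SVG): P0=(33.1956,40.6905), P1=(30.2346,41.5364), P2=(73.1523,65.6483); sampled at t=k/5. Machine vertices: (33.1956,63.1193) → (33.8463,61.8503) → (38.1674,58.7200) → (46.1587,53.7285) → (57.8204,46.8756) → (73.1523,38.1615). Open path.

; Generated by LaserGRBL
G21
G90
G00 X49.6594 Y31.0343
M3 S960
G1 X41.0457 Y27.5720 F729
G1 X37.1835 Y25.7803
G1 X36.0457 Y26.0139
G1 X35.6053 Y28.6275
G1 X33.8354 Y33.9759
G00 X42.3823 Y69.7137
M3 S274
G1 X43.8952 Y64.5683 F3510
G1 X53.4408 Y56.8431
G1 X64.6175 Y49.7299
G1 X71.0239 Y46.4204
G1 X66.2584 Y50.1062
G00 X51.3148 Y74.6731
M3 S274
G1 X47.6924 Y70.5441 F3510
G1 X44.3972 Y73.5450
G1 X41.8413 Y79.2313
G1 X40.4366 Y83.1587
G1 X40.5953 Y80.8828
G00 X64.2183 Y51.9617
M3 S274
G1 X57.4927 Y45.3977 F3510
G1 X55.5206 Y40.4335
G1 X58.3021 Y37.0689
G1 X65.8370 Y35.3040
G1 X78.1255 Y35.1388
G00 X33.1956 Y63.1193
M3 S960
G1 X33.8463 Y61.8503 F729
G1 X38.1674 Y58.7200
G1 X46.1587 Y53.7285
G1 X57.8204 Y46.8756
G1 X73.1523 Y38.1615
M5
G00 X0.0000 Y0.0000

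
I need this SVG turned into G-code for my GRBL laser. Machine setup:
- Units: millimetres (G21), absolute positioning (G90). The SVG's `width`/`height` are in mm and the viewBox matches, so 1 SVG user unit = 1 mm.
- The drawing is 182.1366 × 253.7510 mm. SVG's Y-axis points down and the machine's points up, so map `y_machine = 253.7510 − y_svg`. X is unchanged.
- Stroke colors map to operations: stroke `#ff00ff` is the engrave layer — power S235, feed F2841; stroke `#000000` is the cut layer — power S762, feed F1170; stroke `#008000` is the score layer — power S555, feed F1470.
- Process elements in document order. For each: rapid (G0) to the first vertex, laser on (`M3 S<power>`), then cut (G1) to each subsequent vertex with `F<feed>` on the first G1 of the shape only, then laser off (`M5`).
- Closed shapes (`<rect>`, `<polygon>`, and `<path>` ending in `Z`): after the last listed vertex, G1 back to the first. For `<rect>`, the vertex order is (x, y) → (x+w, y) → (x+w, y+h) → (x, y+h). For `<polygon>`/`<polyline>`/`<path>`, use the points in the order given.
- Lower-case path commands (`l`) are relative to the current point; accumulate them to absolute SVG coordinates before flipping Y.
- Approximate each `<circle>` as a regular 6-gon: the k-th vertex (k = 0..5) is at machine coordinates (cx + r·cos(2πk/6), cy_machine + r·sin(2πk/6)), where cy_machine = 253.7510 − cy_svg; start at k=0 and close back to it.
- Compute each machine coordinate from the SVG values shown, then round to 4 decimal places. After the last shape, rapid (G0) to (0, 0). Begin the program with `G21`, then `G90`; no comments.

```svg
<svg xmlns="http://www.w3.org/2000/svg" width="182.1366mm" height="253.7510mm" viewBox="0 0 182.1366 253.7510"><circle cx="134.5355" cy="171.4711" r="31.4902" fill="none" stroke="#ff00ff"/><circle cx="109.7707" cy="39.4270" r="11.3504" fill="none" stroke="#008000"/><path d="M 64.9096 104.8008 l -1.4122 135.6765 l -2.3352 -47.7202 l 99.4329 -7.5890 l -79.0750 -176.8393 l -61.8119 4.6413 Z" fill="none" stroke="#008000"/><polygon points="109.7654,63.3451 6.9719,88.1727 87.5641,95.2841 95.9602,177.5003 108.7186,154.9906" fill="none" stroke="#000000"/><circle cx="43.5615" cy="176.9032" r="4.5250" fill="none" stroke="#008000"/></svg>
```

G21
G90
G0 X166.0257 Y82.2799
M3 S235
G1 X150.2806 Y109.5512 F2841
G1 X118.7904 Y109.5512
G1 X103.0453 Y82.2799
G1 X118.7904 Y55.0086
G1 X150.2806 Y55.0086
G1 X166.0257 Y82.2799
M5
G0 X121.1211 Y214.3240
M3 S555
G1 X115.4459 Y224.1537 F1470
G1 X104.0955 Y224.1537
G1 X98.4203 Y214.3240
G1 X104.0955 Y204.4943
G1 X115.4459 Y204.4943
G1 X121.1211 Y214.3240
M5
G0 X64.9096 Y148.9502
M3 S555
G1 X63.4974 Y13.2737 F1470
G1 X61.1622 Y60.9939
G1 X160.5951 Y68.5829
G1 X81.5201 Y245.4222
G1 X19.7082 Y240.7809
G1 X64.9096 Y148.9502
M5
G0 X109.7654 Y190.4059
M3 S762
G1 X6.9719 Y165.5783 F1170
G1 X87.5641 Y158.4669
G1 X95.9602 Y76.2507
G1 X108.7186 Y98.7604
G1 X109.7654 Y190.4059
M5
G0 X48.0865 Y76.8478
M3 S555
G1 X45.8240 Y80.7666 F1470
G1 X41.2990 Y80.7666
G1 X39.0365 Y76.8478
G1 X41.2990 Y72.9290
G1 X45.8240 Y72.9290
G1 X48.0865 Y76.8478
M5
G0 X0.0000 Y0.0000

viewBox `0 0 182.1366 253.7510` with mm width/height → 1 unit = 1 mm. Flip: y_m = 253.7510 − y_svg.

**Shape 1** — `<circle>` circle, stroke `#ff00ff` → engrave (S235, F2841). Machine vertices: (166.0257,82.2799) → (150.2806,109.5512) → (118.7904,109.5512) → (103.0453,82.2799) → (118.7904,55.0086) → (150.2806,55.0086) → (166.0257,82.2799). Closed: final G1 returns to the first vertex.

**Shape 2** — `<circle>` circle, stroke `#008000` → score (S555, F1470). Machine vertices: (121.1211,214.3240) → (115.4459,224.1537) → (104.0955,224.1537) → (98.4203,214.3240) → (104.0955,204.4943) → (115.4459,204.4943) → (121.1211,214.3240). Closed: final G1 returns to the first vertex.

**Shape 3** — `<path>` closed polygon, stroke `#008000` → score (S555, F1470). Machine vertices: (64.9096,148.9502) → (63.4974,13.2737) → (61.1622,60.9939) → (160.5951,68.5829) → (81.5201,245.4222) → (19.7082,240.7809) → (64.9096,148.9502). Closed: final G1 returns to the first vertex.

**Shape 4** — `<polygon>` closed polygon, stroke `#000000` → cut (S762, F1170). Machine vertices: (109.7654,190.4059) → (6.9719,165.5783) → (87.5641,158.4669) → (95.9602,76.2507) → (108.7186,98.7604) → (109.7654,190.4059). Closed: final G1 returns to the first vertex.

**Shape 5** — `<circle>` circle, stroke `#008000` → score (S555, F1470). Machine vertices: (48.0865,76.8478) → (45.8240,80.7666) → (41.2990,80.7666) → (39.0365,76.8478) → (41.2990,72.9290) → (45.8240,72.9290) → (48.0865,76.8478). Closed: final G1 returns to the first vertex.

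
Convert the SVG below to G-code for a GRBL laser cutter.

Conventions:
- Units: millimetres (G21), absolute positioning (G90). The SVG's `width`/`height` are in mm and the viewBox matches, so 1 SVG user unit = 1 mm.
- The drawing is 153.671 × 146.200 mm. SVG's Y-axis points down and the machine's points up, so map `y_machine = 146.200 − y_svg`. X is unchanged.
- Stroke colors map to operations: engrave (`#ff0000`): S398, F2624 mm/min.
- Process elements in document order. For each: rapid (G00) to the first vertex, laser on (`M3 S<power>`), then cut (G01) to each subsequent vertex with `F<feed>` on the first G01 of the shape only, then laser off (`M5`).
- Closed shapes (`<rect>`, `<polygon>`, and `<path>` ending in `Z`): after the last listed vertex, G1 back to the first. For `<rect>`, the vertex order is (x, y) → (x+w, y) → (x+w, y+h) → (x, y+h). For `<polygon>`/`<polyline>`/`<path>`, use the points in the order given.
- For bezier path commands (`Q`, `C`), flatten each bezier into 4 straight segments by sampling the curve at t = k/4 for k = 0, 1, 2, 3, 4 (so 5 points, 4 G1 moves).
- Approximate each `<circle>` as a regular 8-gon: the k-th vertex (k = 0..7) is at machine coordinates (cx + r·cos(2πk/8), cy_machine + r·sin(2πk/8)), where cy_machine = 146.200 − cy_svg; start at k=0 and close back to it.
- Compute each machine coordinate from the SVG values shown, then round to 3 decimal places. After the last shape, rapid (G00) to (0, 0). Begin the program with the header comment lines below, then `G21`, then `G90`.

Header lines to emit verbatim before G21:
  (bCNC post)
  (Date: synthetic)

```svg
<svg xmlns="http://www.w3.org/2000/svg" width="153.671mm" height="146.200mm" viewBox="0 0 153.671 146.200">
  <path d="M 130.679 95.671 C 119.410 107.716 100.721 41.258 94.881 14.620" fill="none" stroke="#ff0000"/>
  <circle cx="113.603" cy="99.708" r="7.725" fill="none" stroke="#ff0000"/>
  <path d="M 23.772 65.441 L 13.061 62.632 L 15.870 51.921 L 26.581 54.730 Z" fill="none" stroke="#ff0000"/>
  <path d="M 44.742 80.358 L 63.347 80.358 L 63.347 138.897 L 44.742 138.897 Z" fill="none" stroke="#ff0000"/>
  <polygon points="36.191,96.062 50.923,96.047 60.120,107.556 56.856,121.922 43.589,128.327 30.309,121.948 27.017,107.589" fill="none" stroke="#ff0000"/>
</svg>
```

(bCNC post)
(Date: synthetic)
G21
G90
G00 X130.679 Y50.529
M3 S398
G01 X121.153 Y54.366 F2624
G01 X110.744 Y76.548
G01 X101.353 Y105.984
G01 X94.881 Y131.580
M5
G00 X121.328 Y46.492
M3 S398
G01 X119.065 Y51.954 F2624
G01 X113.603 Y54.217
G01 X108.141 Y51.954
G01 X105.878 Y46.492
G01 X108.141 Y41.030
G01 X113.603 Y38.767
G01 X119.065 Y41.030
G01 X121.328 Y46.492
M5
G00 X23.772 Y80.759
M3 S398
G01 X13.061 Y83.568 F2624
G01 X15.870 Y94.279
G01 X26.581 Y91.470
G01 X23.772 Y80.759
M5
G00 X44.742 Y65.842
M3 S398
G01 X63.347 Y65.842 F2624
G01 X63.347 Y7.303
G01 X44.742 Y7.303
G01 X44.742 Y65.842
M5
G00 X36.191 Y50.138
M3 S398
G01 X50.923 Y50.153 F2624
G01 X60.120 Y38.644
G01 X56.856 Y24.278
G01 X43.589 Y17.873
G01 X30.309 Y24.252
G01 X27.017 Y38.611
G01 X36.191 Y50.138
M5
G00 X0.000 Y0.000

Since the viewBox matches the mm dimensions, user units are millimetres directly. The only transform is the Y-flip y_m = 146.200 − y_svg.

Shape 1 is a cubic bezier drawn with `<path>`. Its stroke #ff0000 means engrave at S398, F2624. After flipping Y the toolpath is (130.679,50.529) → (121.153,54.366) → (110.744,76.548) → (101.353,105.984) → (94.881,131.580).

Shape 2 is a circle drawn with `<circle>`. Its stroke #ff0000 means engrave at S398, F2624. After flipping Y the toolpath is (121.328,46.492) → (119.065,51.954) → (113.603,54.217) → (108.141,51.954) → (105.878,46.492) → (108.141,41.030) → (113.603,38.767) → (119.065,41.030) → (121.328,46.492), returning to the start.

Shape 3 is a regular polygon drawn with `<path>`. Its stroke #ff0000 means engrave at S398, F2624. After flipping Y the toolpath is (23.772,80.759) → (13.061,83.568) → (15.870,94.279) → (26.581,91.470) → (23.772,80.759), returning to the start.

Shape 4 is a rectangle drawn with `<path>`. Its stroke #ff0000 means engrave at S398, F2624. After flipping Y the toolpath is (44.742,65.842) → (63.347,65.842) → (63.347,7.303) → (44.742,7.303) → (44.742,65.842), returning to the start.

Shape 5 is a regular polygon drawn with `<polygon>`. Its stroke #ff0000 means engrave at S398, F2624. After flipping Y the toolpath is (36.191,50.138) → (50.923,50.153) → (60.120,38.644) → (56.856,24.278) → (43.589,17.873) → (30.309,24.252) → (27.017,38.611) → (36.191,50.138), returning to the start.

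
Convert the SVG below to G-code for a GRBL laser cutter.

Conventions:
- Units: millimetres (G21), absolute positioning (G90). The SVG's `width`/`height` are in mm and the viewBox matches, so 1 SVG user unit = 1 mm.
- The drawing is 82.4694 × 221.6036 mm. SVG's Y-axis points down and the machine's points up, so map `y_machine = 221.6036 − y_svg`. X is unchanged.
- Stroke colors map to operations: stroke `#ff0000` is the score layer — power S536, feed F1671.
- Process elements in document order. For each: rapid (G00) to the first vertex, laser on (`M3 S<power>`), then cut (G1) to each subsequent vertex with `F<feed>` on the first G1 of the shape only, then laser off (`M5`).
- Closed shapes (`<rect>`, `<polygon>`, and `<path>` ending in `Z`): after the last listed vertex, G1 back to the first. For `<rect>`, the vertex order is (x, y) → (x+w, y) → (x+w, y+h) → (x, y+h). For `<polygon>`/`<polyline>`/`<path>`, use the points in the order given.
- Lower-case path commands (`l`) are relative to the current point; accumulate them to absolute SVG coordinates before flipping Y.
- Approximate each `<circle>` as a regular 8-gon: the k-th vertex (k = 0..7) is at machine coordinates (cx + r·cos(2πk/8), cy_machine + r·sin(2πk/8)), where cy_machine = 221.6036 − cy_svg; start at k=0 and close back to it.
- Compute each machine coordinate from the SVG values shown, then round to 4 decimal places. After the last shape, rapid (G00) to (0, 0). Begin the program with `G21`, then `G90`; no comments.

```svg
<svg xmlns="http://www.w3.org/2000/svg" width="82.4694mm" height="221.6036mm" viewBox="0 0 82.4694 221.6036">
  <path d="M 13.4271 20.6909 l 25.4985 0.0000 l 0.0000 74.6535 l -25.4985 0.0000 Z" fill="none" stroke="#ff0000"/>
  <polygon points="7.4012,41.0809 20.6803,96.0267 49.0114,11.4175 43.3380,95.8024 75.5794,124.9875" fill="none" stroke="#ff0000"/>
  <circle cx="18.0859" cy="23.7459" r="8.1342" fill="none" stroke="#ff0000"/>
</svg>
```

Since the viewBox matches the mm dimensions, user units are millimetres directly. The only transform is the Y-flip y_m = 221.6036 − y_svg.

Shape 1 is a rectangle drawn with `<path>`. Its stroke #ff0000 means score at S536, F1671. After flipping Y the toolpath is (13.4271,200.9127) → (38.9256,200.9127) → (38.9256,126.2592) → (13.4271,126.2592) → (13.4271,200.9127), returning to the start.

Shape 2 is a closed polygon drawn with `<polygon>`. Its stroke #ff0000 means score at S536, F1671. After flipping Y the toolpath is (7.4012,180.5227) → (20.6803,125.5769) → (49.0114,210.1861) → (43.3380,125.8012) → (75.5794,96.6161) → (7.4012,180.5227), returning to the start.

Shape 3 is a circle drawn with `<circle>`. Its stroke #ff0000 means score at S536, F1671. After flipping Y the toolpath is (26.2201,197.8577) → (23.8376,203.6094) → (18.0859,205.9919) → (12.3342,203.6094) → (9.9517,197.8577) → (12.3342,192.1060) → (18.0859,189.7235) → (23.8376,192.1060) → (26.2201,197.8577), returning to the start.

G21
G90
G00 X13.4271 Y200.9127
M3 S536
G1 X38.9256 Y200.9127 F1671
G1 X38.9256 Y126.2592
G1 X13.4271 Y126.2592
G1 X13.4271 Y200.9127
M5
G00 X7.4012 Y180.5227
M3 S536
G1 X20.6803 Y125.5769 F1671
G1 X49.0114 Y210.1861
G1 X43.3380 Y125.8012
G1 X75.5794 Y96.6161
G1 X7.4012 Y180.5227
M5
G00 X26.2201 Y197.8577
M3 S536
G1 X23.8376 Y203.6094 F1671
G1 X18.0859 Y205.9919
G1 X12.3342 Y203.6094
G1 X9.9517 Y197.8577
G1 X12.3342 Y192.1060
G1 X18.0859 Y189.7235
G1 X23.8376 Y192.1060
G1 X26.2201 Y197.8577
M5
G00 X0.0000 Y0.0000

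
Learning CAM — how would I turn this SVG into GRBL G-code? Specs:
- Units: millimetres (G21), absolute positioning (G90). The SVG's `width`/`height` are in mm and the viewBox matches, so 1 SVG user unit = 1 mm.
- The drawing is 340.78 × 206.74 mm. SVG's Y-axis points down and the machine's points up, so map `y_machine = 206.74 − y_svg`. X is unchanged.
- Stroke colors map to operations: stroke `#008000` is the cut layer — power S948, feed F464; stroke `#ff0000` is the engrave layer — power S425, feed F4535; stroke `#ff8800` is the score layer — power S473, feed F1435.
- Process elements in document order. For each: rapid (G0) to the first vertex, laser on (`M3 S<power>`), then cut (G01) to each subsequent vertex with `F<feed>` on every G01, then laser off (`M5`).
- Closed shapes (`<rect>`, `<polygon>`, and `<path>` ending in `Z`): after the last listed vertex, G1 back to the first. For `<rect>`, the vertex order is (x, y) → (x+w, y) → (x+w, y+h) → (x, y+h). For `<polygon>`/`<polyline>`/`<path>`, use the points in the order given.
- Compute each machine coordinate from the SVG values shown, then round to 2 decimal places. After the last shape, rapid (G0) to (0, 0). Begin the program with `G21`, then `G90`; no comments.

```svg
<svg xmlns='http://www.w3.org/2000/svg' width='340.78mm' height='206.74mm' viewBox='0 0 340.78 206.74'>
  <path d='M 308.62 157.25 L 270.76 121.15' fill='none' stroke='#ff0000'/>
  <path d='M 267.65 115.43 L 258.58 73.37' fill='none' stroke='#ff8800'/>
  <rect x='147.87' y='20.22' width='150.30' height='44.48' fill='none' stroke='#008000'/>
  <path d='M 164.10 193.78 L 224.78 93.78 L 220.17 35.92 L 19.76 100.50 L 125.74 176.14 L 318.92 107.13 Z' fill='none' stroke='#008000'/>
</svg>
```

G21
G90
G0 X308.62 Y49.49
M3 S425
G01 X270.76 Y85.59 F4535
M5
G0 X267.65 Y91.31
M3 S473
G01 X258.58 Y133.37 F1435
M5
G0 X147.87 Y186.52
M3 S948
G01 X298.17 Y186.52 F464
G01 X298.17 Y142.04 F464
G01 X147.87 Y142.04 F464
G01 X147.87 Y186.52 F464
M5
G0 X164.10 Y12.96
M3 S948
G01 X224.78 Y112.96 F464
G01 X220.17 Y170.82 F464
G01 X19.76 Y106.24 F464
G01 X125.74 Y30.60 F464
G01 X318.92 Y99.61 F464
G01 X164.10 Y12.96 F464
M5
G0 X0.00 Y0.00

1 u = 1 mm; y_m = 206.74 − y.

[1] `<path>` line segment, #ff0000→engrave S425 F4535: (308.62,49.49) → (270.76,85.59)

[2] `<path>` line segment, #ff8800→score S473 F1435: (267.65,91.31) → (258.58,133.37)

[3] `<rect>` rectangle, #008000→cut S948 F464: (147.87,186.52) → (298.17,186.52) → (298.17,142.04) → (147.87,142.04) → (147.87,186.52) (closed)

[4] `<path>` closed polygon, #008000→cut S948 F464: (164.10,12.96) → (224.78,112.96) → (220.17,170.82) → (19.76,106.24) → (125.74,30.60) → (318.92,99.61) → (164.10,12.96) (closed)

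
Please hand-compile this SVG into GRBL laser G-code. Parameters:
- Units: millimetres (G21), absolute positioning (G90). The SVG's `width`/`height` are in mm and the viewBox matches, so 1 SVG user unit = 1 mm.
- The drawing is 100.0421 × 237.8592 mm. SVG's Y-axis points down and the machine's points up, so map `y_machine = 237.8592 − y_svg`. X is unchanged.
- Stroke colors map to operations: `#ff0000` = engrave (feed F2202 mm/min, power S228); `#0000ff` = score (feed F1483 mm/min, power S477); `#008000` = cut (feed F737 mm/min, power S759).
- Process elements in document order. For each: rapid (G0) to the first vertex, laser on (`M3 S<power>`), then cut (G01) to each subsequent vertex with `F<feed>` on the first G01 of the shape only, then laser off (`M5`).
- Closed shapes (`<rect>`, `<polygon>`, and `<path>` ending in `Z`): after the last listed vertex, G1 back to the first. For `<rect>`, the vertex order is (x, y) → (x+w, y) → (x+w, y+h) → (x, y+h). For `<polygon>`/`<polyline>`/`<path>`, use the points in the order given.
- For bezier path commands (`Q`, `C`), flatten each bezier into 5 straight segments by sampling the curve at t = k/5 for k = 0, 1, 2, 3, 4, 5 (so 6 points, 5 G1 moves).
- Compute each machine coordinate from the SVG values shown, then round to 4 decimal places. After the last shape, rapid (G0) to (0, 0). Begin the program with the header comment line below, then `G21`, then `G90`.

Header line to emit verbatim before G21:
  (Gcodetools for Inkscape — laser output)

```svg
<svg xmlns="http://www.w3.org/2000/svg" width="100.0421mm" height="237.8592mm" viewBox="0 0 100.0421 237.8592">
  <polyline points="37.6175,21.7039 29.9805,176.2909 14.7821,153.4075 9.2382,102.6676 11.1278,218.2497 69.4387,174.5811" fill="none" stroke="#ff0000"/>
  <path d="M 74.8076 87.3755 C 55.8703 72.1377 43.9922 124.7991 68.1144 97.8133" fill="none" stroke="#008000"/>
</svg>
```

Since the viewBox matches the mm dimensions, user units are millimetres directly. The only transform is the Y-flip y_m = 237.8592 − y_svg.

Shape 1 is a open polyline drawn with `<polyline>`. Its stroke #ff0000 means engrave at S228, F2202. After flipping Y the toolpath is (37.6175,216.1553) → (29.9805,61.5683) → (14.7821,84.4517) → (9.2382,135.1916) → (11.1278,19.6095) → (69.4387,63.2781).

Shape 2 is a cubic bezier drawn with `<path>`. Its stroke #008000 means cut at S759, F737. After flipping Y the toolpath is (74.8076,150.4837) → (64.5239,152.6588) → (57.3235,145.6204) → (54.5957,136.4506) → (57.7296,132.2317) → (68.1144,140.0459).

(Gcodetools for Inkscape — laser output)
G21
G90
G0 X37.6175 Y216.1553
M3 S228
G01 X29.9805 Y61.5683 F2202
G01 X14.7821 Y84.4517
G01 X9.2382 Y135.1916
G01 X11.1278 Y19.6095
G01 X69.4387 Y63.2781
M5
G0 X74.8076 Y150.4837
M3 S759
G01 X64.5239 Y152.6588 F737
G01 X57.3235 Y145.6204
G01 X54.5957 Y136.4506
G01 X57.7296 Y132.2317
G01 X68.1144 Y140.0459
M5
G0 X0.0000 Y0.0000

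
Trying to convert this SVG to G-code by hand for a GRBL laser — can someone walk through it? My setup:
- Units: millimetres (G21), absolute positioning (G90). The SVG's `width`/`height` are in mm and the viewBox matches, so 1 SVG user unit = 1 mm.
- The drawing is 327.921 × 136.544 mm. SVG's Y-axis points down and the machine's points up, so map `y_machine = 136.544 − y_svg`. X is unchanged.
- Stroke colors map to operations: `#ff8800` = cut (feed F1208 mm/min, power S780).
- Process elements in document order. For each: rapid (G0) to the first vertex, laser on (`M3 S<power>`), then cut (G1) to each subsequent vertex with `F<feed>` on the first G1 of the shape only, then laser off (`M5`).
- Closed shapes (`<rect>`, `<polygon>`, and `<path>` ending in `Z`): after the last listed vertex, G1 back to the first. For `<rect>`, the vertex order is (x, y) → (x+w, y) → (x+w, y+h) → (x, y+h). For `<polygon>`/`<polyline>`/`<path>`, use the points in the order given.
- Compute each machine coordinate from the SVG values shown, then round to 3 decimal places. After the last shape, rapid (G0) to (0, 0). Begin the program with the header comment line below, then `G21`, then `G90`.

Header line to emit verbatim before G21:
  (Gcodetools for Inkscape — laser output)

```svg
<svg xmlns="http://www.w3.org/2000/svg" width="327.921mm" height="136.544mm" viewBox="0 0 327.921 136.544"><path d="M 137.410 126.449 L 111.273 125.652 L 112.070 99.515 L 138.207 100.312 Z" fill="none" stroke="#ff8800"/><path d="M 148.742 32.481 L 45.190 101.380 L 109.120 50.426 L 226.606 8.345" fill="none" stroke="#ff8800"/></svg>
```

(Gcodetools for Inkscape — laser output)
G21
G90
G0 X137.410 Y10.095
M3 S780
G1 X111.273 Y10.892 F1208
G1 X112.070 Y37.029
G1 X138.207 Y36.232
G1 X137.410 Y10.095
M5
G0 X148.742 Y104.063
M3 S780
G1 X45.190 Y35.164 F1208
G1 X109.120 Y86.118
G1 X226.606 Y128.199
M5
G0 X0.000 Y0.000

Since the viewBox matches the mm dimensions, user units are millimetres directly. The only transform is the Y-flip y_m = 136.544 − y_svg.

Shape 1 is a regular polygon drawn with `<path>`. Its stroke #ff8800 means cut at S780, F1208. After flipping Y the toolpath is (137.410,10.095) → (111.273,10.892) → (112.070,37.029) → (138.207,36.232) → (137.410,10.095), returning to the start.

Shape 2 is a open polyline drawn with `<path>`. Its stroke #ff8800 means cut at S780, F1208. After flipping Y the toolpath is (148.742,104.063) → (45.190,35.164) → (109.120,86.118) → (226.606,128.199).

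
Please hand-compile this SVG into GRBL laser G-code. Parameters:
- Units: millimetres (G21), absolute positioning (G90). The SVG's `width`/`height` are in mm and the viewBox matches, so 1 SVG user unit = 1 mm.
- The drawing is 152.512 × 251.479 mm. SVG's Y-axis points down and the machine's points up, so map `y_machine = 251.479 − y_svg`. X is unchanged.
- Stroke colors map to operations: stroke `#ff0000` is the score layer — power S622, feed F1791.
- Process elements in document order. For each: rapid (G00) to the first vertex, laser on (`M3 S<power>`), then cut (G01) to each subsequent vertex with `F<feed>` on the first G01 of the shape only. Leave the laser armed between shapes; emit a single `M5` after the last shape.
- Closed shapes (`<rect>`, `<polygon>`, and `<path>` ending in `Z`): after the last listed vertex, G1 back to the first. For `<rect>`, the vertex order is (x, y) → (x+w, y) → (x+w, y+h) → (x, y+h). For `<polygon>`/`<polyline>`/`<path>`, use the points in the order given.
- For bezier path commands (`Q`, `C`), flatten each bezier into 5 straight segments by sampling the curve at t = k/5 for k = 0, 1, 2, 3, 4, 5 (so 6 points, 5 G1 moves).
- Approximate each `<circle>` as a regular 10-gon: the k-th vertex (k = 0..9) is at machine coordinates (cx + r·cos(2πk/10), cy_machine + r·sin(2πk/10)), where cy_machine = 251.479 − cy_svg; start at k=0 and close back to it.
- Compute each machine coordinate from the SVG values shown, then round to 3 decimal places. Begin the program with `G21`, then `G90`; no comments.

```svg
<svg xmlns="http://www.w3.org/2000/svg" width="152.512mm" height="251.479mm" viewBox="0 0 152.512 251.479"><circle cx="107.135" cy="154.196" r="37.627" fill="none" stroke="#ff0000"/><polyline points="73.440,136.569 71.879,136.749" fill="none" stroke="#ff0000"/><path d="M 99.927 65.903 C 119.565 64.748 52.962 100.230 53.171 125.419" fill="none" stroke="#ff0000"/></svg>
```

G21
G90
G00 X144.762 Y97.283
M3 S622
G01 X137.576 Y119.400 F1791
G01 X118.762 Y133.068
G01 X95.508 Y133.068
G01 X76.694 Y119.400
G01 X69.508 Y97.283
G01 X76.694 Y75.166
G01 X95.508 Y61.498
G01 X118.762 Y61.498
G01 X137.576 Y75.166
G01 X144.762 Y97.283
G00 X73.440 Y114.910
M3 S622
G01 X71.879 Y114.730 F1791
G00 X99.927 Y185.576
M3 S622
G01 X102.585 Y182.248 F1791
G01 X91.892 Y172.380
G01 X75.195 Y158.224
G01 X59.839 Y142.033
G01 X53.171 Y126.060
M5

1 u = 1 mm; y_m = 251.479 − y.

[1] `<circle>` circle, #ff0000→score S622 F1791: (144.762,97.283) → (137.576,119.400) → (118.762,133.068) → (95.508,133.068) → (76.694,119.400) → (69.508,97.283) → (76.694,75.166) → (95.508,61.498) → (118.762,61.498) → (137.576,75.166) → (144.762,97.283) (closed)

[2] `<polyline>` line segment, #ff0000→score S622 F1791: (73.440,114.910) → (71.879,114.730)

[3] `<path>` cubic bezier, #ff0000→score S622 F1791: (99.927,185.576) → (102.585,182.248) → (91.892,172.380) → (75.195,158.224) → (59.839,142.033) → (53.171,126.060)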